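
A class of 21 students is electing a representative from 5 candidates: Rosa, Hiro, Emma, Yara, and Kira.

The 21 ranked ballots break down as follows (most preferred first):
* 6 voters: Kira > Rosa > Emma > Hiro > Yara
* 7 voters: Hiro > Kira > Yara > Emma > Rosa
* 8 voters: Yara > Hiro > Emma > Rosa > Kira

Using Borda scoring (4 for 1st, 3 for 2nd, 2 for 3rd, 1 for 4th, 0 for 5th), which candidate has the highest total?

Rosa: 6×3 + 7×0 + 8×1 = 26
Hiro: 6×1 + 7×4 + 8×3 = 58
Emma: 6×2 + 7×1 + 8×2 = 35
Yara: 6×0 + 7×2 + 8×4 = 46
Kira: 6×4 + 7×3 + 8×0 = 45

Hiro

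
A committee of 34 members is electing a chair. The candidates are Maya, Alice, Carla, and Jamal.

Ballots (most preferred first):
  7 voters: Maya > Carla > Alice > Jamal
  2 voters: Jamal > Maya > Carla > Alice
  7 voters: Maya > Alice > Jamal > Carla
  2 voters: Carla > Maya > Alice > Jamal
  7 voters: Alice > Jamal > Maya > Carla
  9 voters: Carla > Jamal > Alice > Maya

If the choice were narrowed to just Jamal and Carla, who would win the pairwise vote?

Jamal is ranked above Carla on 16 ballots; Carla above Jamal on 18.

Carla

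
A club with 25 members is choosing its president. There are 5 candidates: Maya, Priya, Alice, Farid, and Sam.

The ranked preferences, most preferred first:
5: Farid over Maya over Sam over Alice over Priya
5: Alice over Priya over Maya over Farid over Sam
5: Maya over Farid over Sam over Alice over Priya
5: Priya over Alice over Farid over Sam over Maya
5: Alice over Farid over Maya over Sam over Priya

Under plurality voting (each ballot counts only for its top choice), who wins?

Alice

First-place votes: Maya 5, Priya 5, Alice 10, Farid 5, Sam 0.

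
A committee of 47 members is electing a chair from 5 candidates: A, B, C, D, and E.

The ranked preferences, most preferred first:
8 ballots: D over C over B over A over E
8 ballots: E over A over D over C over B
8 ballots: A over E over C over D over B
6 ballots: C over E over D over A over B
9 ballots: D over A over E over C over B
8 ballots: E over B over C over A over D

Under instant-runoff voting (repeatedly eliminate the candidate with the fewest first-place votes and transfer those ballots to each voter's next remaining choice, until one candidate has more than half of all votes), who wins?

E

Round 1: A 8, B 0, C 6, D 17, E 16. B eliminated.
Round 2: A 8, C 6, D 17, E 16. C eliminated.
Round 3: A 8, D 17, E 22. A eliminated.
Round 4: D 17, E 30. E has a majority (≥24).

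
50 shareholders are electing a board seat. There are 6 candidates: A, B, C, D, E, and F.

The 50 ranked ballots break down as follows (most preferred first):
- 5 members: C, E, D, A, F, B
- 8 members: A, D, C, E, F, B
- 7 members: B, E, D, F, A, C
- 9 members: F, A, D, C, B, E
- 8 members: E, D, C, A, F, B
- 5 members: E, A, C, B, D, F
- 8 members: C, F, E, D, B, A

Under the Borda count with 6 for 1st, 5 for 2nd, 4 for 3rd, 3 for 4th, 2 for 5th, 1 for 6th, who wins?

E

A: 5×3 + 8×6 + 7×2 + 9×5 + 8×3 + 5×5 + 8×1 = 179
B: 5×1 + 8×1 + 7×6 + 9×2 + 8×1 + 5×3 + 8×2 = 112
C: 5×6 + 8×4 + 7×1 + 9×3 + 8×4 + 5×4 + 8×6 = 196
D: 5×4 + 8×5 + 7×4 + 9×4 + 8×5 + 5×2 + 8×3 = 198
E: 5×5 + 8×3 + 7×5 + 9×1 + 8×6 + 5×6 + 8×4 = 203
F: 5×2 + 8×2 + 7×3 + 9×6 + 8×2 + 5×1 + 8×5 = 162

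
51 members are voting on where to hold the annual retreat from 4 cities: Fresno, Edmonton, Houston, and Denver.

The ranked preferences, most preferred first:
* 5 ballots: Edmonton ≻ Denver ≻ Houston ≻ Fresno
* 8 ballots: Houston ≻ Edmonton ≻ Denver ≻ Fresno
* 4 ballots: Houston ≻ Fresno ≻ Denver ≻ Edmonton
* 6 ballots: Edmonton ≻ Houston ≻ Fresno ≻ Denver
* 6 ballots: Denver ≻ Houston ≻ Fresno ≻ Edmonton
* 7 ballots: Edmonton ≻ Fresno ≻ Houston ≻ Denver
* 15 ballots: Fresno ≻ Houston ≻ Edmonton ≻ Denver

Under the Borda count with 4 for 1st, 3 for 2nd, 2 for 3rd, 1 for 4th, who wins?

Houston

Fresno: 5×1 + 8×1 + 4×3 + 6×2 + 6×2 + 7×3 + 15×4 = 130
Edmonton: 5×4 + 8×3 + 4×1 + 6×4 + 6×1 + 7×4 + 15×2 = 136
Houston: 5×2 + 8×4 + 4×4 + 6×3 + 6×3 + 7×2 + 15×3 = 153
Denver: 5×3 + 8×2 + 4×2 + 6×1 + 6×4 + 7×1 + 15×1 = 91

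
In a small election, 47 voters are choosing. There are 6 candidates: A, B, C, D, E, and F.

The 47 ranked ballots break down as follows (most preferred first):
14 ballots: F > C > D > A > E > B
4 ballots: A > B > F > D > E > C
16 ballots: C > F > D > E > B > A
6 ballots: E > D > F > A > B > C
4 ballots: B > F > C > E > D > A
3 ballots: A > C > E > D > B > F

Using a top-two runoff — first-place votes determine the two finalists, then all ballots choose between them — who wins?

F

Round 1 first-place votes: A 7, B 4, C 16, D 0, E 6, F 14. C and F advance.
Runoff: C is ranked above F on 19 ballots, F above C on 28.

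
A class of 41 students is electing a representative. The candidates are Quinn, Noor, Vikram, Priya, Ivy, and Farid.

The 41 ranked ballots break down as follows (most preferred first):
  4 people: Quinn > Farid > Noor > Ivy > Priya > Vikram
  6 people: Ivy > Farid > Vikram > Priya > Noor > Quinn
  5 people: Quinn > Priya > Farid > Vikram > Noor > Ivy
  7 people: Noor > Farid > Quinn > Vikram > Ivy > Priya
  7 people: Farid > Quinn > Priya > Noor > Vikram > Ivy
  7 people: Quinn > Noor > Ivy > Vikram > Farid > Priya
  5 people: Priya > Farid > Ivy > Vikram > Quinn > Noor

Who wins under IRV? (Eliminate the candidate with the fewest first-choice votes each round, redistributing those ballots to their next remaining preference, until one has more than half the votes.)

Round 1: Quinn 16, Noor 7, Vikram 0, Priya 5, Ivy 6, Farid 7. Vikram eliminated.
Round 2: Quinn 16, Noor 7, Priya 5, Ivy 6, Farid 7. Priya eliminated.
Round 3: Quinn 16, Noor 7, Ivy 6, Farid 12. Ivy eliminated.
Round 4: Quinn 16, Noor 7, Farid 18. Noor eliminated.
Round 5: Quinn 16, Farid 25. Farid has a majority (≥21).

Farid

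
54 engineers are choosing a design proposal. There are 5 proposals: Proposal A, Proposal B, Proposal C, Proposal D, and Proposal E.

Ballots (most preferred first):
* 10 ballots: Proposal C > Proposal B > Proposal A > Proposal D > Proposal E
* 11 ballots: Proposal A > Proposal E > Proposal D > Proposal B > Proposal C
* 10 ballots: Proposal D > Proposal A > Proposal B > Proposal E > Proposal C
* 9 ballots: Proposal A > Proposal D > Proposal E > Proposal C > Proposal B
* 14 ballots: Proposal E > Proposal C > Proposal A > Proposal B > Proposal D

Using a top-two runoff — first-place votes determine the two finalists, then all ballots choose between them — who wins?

Proposal A

Round 1 first-place votes: Proposal A 20, Proposal B 0, Proposal C 10, Proposal D 10, Proposal E 14. Proposal A and Proposal E advance.
Runoff: Proposal A is ranked above Proposal E on 40 ballots, Proposal E above Proposal A on 14.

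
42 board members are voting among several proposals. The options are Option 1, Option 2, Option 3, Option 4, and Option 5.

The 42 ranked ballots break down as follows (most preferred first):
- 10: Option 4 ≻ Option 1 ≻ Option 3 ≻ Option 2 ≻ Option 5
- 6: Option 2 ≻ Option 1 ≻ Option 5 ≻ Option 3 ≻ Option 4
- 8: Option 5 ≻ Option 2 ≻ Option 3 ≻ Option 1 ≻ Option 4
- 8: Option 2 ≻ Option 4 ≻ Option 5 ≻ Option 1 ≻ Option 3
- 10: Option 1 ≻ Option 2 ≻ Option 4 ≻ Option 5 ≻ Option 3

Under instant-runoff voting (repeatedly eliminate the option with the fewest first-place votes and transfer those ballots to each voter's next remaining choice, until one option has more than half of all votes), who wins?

Option 2

Round 1: Option 1 10, Option 2 14, Option 3 0, Option 4 10, Option 5 8. Option 3 eliminated.
Round 2: Option 1 10, Option 2 14, Option 4 10, Option 5 8. Option 5 eliminated.
Round 3: Option 1 10, Option 2 22, Option 4 10. Option 2 has a majority (≥22).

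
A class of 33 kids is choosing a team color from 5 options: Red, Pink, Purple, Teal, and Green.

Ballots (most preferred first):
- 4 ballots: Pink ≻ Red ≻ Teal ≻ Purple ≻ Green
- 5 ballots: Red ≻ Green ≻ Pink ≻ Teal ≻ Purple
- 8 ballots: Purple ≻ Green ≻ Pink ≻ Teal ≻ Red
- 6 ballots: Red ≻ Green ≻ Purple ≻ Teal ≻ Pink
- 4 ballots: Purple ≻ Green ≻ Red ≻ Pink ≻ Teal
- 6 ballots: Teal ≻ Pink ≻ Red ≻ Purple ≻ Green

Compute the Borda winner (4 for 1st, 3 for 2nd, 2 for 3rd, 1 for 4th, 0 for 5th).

Red

Red: 4×3 + 5×4 + 8×0 + 6×4 + 4×2 + 6×2 = 76
Pink: 4×4 + 5×2 + 8×2 + 6×0 + 4×1 + 6×3 = 64
Purple: 4×1 + 5×0 + 8×4 + 6×2 + 4×4 + 6×1 = 70
Teal: 4×2 + 5×1 + 8×1 + 6×1 + 4×0 + 6×4 = 51
Green: 4×0 + 5×3 + 8×3 + 6×3 + 4×3 + 6×0 = 69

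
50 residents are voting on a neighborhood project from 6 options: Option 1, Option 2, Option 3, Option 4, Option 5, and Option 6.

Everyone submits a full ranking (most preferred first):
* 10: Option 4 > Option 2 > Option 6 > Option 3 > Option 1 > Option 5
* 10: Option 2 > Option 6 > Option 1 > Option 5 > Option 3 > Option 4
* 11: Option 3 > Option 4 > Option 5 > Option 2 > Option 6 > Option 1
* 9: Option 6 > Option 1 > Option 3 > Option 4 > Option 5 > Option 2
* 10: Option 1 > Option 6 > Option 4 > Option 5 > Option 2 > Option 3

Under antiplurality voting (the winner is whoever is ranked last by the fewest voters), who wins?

Last-place votes: Option 1 11, Option 2 9, Option 3 10, Option 4 10, Option 5 10, Option 6 0.

Option 6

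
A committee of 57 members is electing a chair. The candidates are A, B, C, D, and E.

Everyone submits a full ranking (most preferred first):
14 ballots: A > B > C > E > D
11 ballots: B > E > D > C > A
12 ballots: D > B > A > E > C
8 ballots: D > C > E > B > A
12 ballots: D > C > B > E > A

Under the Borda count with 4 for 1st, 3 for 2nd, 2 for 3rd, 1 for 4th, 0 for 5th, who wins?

B

A: 14×4 + 11×0 + 12×2 + 8×0 + 12×0 = 80
B: 14×3 + 11×4 + 12×3 + 8×1 + 12×2 = 154
C: 14×2 + 11×1 + 12×0 + 8×3 + 12×3 = 99
D: 14×0 + 11×2 + 12×4 + 8×4 + 12×4 = 150
E: 14×1 + 11×3 + 12×1 + 8×2 + 12×1 = 87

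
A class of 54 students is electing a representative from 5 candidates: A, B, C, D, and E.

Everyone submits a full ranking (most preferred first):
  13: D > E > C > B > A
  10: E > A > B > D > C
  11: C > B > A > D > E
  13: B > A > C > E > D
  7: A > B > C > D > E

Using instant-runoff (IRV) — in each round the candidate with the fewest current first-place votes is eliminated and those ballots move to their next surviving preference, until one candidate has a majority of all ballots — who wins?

Round 1: A 7, B 13, C 11, D 13, E 10. A eliminated.
Round 2: B 20, C 11, D 13, E 10. E eliminated.
Round 3: B 30, C 11, D 13. B has a majority (≥28).

B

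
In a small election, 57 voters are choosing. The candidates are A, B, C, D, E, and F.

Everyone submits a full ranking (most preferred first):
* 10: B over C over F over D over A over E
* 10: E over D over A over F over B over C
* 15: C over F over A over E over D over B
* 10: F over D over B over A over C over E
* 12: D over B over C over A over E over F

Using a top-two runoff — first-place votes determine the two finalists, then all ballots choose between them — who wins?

D

Round 1 first-place votes: A 0, B 10, C 15, D 12, E 10, F 10. C and D advance.
Runoff: C is ranked above D on 25 ballots, D above C on 32.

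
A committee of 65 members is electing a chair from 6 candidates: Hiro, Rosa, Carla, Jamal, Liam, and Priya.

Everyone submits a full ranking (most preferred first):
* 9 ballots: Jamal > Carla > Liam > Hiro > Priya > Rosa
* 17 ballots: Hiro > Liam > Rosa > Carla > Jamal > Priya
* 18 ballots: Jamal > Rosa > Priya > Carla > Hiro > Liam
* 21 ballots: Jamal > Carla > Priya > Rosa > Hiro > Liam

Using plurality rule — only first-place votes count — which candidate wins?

First-place votes: Hiro 17, Rosa 0, Carla 0, Jamal 48, Liam 0, Priya 0.

Jamal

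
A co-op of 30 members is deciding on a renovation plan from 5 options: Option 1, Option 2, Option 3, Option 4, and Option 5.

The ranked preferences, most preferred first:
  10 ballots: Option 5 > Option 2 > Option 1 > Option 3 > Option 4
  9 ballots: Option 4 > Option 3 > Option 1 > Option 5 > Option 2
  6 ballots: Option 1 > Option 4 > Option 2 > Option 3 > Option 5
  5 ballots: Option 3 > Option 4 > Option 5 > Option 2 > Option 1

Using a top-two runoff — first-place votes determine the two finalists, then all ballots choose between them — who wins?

Option 4

Round 1 first-place votes: Option 1 6, Option 2 0, Option 3 5, Option 4 9, Option 5 10. Option 5 and Option 4 advance.
Runoff: Option 5 is ranked above Option 4 on 10 ballots, Option 4 above Option 5 on 20.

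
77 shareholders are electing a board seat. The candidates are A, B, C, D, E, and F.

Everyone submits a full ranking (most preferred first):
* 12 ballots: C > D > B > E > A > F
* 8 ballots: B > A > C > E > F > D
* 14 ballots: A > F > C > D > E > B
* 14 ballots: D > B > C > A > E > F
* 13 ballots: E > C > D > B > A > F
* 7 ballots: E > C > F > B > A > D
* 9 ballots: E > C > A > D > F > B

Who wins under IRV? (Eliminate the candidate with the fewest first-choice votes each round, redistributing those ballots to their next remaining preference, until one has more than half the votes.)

Round 1: A 14, B 8, C 12, D 14, E 29, F 0. F eliminated.
Round 2: A 14, B 8, C 12, D 14, E 29. B eliminated.
Round 3: A 22, C 12, D 14, E 29. C eliminated.
Round 4: A 22, D 26, E 29. A eliminated.
Round 5: D 40, E 37. D has a majority (≥39).

D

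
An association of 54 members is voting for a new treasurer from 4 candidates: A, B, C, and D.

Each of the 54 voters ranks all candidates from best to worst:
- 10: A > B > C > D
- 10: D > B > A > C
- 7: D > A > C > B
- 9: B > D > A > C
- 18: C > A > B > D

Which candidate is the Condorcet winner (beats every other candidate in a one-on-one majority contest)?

A

A vs B: 35–19
A vs C: 36–18
A vs D: 28–26
A beats every other candidate.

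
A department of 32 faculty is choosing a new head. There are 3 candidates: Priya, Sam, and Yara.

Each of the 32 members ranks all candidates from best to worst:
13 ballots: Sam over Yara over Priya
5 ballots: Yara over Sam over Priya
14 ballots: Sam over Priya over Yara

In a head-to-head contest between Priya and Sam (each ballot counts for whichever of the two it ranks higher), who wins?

Priya is ranked above Sam on 0 ballots; Sam above Priya on 32.

Sam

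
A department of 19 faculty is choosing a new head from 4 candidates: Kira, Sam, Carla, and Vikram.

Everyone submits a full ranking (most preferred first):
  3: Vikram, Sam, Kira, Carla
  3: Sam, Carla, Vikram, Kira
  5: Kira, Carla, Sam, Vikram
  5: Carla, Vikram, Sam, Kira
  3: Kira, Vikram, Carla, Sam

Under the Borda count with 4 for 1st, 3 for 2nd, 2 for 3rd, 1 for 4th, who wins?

Kira: 3×2 + 3×1 + 5×4 + 5×1 + 3×4 = 46
Sam: 3×3 + 3×4 + 5×2 + 5×2 + 3×1 = 44
Carla: 3×1 + 3×3 + 5×3 + 5×4 + 3×2 = 53
Vikram: 3×4 + 3×2 + 5×1 + 5×3 + 3×3 = 47

Carla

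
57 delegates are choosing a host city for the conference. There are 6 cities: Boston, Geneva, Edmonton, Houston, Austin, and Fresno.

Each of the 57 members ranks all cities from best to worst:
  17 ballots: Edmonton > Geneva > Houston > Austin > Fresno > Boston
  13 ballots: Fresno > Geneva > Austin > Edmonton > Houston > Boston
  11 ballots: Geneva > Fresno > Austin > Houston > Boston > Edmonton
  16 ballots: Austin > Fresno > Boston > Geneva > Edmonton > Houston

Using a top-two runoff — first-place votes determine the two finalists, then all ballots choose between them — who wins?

Round 1 first-place votes: Boston 0, Geneva 11, Edmonton 17, Houston 0, Austin 16, Fresno 13. Edmonton and Austin advance.
Runoff: Edmonton is ranked above Austin on 17 ballots, Austin above Edmonton on 40.

Austin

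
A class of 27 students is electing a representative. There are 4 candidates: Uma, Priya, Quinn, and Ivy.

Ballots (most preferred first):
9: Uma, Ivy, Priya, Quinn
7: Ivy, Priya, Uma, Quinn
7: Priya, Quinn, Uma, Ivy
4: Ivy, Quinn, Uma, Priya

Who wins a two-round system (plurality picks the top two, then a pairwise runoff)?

Uma

Round 1 first-place votes: Uma 9, Priya 7, Quinn 0, Ivy 11. Ivy and Uma advance.
Runoff: Ivy is ranked above Uma on 11 ballots, Uma above Ivy on 16.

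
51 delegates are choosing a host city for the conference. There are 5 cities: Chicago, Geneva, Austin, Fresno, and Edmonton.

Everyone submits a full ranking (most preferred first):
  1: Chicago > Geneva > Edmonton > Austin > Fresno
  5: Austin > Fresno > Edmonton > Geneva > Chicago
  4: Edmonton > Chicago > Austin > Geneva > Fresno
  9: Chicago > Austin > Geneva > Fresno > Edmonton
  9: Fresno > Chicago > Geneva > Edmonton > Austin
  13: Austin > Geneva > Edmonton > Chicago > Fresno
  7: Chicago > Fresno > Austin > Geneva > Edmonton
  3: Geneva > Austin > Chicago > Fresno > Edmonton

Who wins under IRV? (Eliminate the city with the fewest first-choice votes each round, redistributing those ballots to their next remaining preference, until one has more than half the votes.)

Chicago

Round 1: Chicago 17, Geneva 3, Austin 18, Fresno 9, Edmonton 4. Geneva eliminated.
Round 2: Chicago 17, Austin 21, Fresno 9, Edmonton 4. Edmonton eliminated.
Round 3: Chicago 21, Austin 21, Fresno 9. Fresno eliminated.
Round 4: Chicago 30, Austin 21. Chicago has a majority (≥26).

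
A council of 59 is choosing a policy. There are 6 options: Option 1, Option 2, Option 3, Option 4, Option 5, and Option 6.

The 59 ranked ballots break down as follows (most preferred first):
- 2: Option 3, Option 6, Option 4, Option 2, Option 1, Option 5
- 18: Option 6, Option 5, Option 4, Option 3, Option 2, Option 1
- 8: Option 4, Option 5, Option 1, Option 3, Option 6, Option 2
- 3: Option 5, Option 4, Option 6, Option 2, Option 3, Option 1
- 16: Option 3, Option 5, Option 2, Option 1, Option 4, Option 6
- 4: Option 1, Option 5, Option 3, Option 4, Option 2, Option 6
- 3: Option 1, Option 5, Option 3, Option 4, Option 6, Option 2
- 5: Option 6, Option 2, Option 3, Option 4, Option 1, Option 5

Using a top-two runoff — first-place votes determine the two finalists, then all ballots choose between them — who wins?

Round 1 first-place votes: Option 1 7, Option 2 0, Option 3 18, Option 4 8, Option 5 3, Option 6 23. Option 6 and Option 3 advance.
Runoff: Option 6 is ranked above Option 3 on 26 ballots, Option 3 above Option 6 on 33.

Option 3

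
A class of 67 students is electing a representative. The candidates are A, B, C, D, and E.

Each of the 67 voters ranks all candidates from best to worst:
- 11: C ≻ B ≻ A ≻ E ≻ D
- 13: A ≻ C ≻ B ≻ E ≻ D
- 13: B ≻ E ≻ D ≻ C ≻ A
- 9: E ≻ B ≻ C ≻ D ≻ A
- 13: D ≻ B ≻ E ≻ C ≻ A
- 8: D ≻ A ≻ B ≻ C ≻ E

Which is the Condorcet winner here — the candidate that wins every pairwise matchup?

B

B vs A: 46–21
B vs C: 43–24
B vs D: 46–21
B vs E: 58–9
B beats every other candidate.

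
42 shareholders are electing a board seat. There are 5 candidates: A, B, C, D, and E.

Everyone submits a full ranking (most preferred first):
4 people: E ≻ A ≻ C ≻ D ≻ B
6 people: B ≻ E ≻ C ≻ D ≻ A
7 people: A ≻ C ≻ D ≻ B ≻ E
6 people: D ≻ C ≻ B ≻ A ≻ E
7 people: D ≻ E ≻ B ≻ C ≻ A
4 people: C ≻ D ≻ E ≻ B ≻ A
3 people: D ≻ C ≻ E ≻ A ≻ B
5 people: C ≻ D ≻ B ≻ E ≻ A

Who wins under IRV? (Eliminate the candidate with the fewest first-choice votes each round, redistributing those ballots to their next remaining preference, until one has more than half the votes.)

Round 1: A 7, B 6, C 9, D 16, E 4. E eliminated.
Round 2: A 11, B 6, C 9, D 16. B eliminated.
Round 3: A 11, C 15, D 16. A eliminated.
Round 4: C 26, D 16. C has a majority (≥22).

C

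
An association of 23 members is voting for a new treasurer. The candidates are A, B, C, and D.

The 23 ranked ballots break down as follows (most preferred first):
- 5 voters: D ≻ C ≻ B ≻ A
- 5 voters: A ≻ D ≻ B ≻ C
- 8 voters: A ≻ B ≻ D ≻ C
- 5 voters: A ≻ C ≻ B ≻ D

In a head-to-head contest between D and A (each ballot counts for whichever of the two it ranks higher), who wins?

A

D is ranked above A on 5 ballots; A above D on 18.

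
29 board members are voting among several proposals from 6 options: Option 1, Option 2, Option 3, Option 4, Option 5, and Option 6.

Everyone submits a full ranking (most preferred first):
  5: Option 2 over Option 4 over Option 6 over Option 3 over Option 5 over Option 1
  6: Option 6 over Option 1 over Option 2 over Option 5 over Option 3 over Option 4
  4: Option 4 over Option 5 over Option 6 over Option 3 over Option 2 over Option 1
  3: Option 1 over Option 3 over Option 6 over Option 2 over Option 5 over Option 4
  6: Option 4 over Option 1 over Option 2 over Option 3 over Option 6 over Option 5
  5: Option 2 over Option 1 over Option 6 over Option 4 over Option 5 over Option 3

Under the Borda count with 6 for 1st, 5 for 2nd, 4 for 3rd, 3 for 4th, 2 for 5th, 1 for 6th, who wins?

Option 2

Option 1: 5×1 + 6×5 + 4×1 + 3×6 + 6×5 + 5×5 = 112
Option 2: 5×6 + 6×4 + 4×2 + 3×3 + 6×4 + 5×6 = 125
Option 3: 5×3 + 6×2 + 4×3 + 3×5 + 6×3 + 5×1 = 77
Option 4: 5×5 + 6×1 + 4×6 + 3×1 + 6×6 + 5×3 = 109
Option 5: 5×2 + 6×3 + 4×5 + 3×2 + 6×1 + 5×2 = 70
Option 6: 5×4 + 6×6 + 4×4 + 3×4 + 6×2 + 5×4 = 116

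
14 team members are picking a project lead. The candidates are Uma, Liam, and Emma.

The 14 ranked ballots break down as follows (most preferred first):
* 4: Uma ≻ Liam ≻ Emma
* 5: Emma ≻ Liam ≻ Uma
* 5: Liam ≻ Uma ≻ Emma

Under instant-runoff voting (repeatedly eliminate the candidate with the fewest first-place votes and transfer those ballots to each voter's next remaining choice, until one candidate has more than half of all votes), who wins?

Round 1: Uma 4, Liam 5, Emma 5. Uma eliminated.
Round 2: Liam 9, Emma 5. Liam has a majority (≥8).

Liam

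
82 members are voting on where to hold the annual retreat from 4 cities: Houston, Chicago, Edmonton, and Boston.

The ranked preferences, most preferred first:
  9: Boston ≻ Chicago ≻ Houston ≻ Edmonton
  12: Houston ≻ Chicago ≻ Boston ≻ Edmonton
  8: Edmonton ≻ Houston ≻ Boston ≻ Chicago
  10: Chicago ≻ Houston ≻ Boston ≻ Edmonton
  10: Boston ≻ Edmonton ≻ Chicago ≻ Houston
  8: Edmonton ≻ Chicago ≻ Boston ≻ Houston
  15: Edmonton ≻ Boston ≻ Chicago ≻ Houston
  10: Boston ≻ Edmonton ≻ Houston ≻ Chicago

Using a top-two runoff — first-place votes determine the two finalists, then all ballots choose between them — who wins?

Boston

Round 1 first-place votes: Houston 12, Chicago 10, Edmonton 31, Boston 29. Edmonton and Boston advance.
Runoff: Edmonton is ranked above Boston on 31 ballots, Boston above Edmonton on 51.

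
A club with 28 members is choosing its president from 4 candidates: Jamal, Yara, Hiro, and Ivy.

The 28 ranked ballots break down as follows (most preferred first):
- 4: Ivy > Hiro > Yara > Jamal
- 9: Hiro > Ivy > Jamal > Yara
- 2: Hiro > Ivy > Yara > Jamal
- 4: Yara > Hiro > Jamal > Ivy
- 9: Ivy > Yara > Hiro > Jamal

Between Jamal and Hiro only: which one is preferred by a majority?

Jamal is ranked above Hiro on 0 ballots; Hiro above Jamal on 28.

Hiro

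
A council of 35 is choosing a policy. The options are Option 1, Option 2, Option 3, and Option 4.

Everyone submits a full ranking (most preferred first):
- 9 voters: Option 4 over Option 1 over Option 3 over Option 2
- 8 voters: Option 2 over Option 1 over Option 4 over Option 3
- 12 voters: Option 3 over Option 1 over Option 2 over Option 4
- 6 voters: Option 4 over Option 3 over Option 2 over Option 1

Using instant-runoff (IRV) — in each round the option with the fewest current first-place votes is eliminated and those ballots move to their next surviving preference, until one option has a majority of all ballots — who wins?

Option 4

Round 1: Option 1 0, Option 2 8, Option 3 12, Option 4 15. Option 1 eliminated.
Round 2: Option 2 8, Option 3 12, Option 4 15. Option 2 eliminated.
Round 3: Option 3 12, Option 4 23. Option 4 has a majority (≥18).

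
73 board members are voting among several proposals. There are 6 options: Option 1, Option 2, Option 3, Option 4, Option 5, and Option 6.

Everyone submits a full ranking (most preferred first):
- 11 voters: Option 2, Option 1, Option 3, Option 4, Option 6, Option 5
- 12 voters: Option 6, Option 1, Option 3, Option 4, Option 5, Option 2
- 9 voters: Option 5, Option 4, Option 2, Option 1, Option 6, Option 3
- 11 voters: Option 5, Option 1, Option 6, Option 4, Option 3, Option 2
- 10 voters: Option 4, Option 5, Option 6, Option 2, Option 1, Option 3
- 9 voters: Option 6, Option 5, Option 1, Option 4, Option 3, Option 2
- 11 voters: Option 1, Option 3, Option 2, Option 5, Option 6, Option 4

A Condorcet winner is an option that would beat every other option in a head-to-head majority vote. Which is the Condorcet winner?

Option 5

Option 5 vs Option 1: 39–34
Option 5 vs Option 2: 51–22
Option 5 vs Option 3: 39–34
Option 5 vs Option 4: 40–33
Option 5 vs Option 6: 41–32
Option 5 beats every other option.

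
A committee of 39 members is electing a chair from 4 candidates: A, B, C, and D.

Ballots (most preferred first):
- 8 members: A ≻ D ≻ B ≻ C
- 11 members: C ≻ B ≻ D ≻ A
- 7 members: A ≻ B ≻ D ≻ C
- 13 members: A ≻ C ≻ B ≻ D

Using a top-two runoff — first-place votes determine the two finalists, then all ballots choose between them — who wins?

Round 1 first-place votes: A 28, B 0, C 11, D 0. A and C advance.
Runoff: A is ranked above C on 28 ballots, C above A on 11.

A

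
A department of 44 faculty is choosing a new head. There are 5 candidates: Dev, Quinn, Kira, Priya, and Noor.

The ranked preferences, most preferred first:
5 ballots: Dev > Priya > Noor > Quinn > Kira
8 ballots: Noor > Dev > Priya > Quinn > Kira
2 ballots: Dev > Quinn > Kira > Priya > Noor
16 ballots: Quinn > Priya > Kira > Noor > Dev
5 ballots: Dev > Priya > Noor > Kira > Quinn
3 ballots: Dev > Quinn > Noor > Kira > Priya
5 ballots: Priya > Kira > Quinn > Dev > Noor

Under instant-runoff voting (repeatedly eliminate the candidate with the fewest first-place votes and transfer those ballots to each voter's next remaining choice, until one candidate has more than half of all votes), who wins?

Dev

Round 1: Dev 15, Quinn 16, Kira 0, Priya 5, Noor 8. Kira eliminated.
Round 2: Dev 15, Quinn 16, Priya 5, Noor 8. Priya eliminated.
Round 3: Dev 15, Quinn 21, Noor 8. Noor eliminated.
Round 4: Dev 23, Quinn 21. Dev has a majority (≥23).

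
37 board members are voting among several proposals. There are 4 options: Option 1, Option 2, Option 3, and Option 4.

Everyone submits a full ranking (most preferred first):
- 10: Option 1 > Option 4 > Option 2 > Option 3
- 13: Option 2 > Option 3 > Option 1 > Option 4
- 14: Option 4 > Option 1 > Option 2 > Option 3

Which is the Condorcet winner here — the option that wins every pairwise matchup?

Option 1

Option 1 vs Option 2: 24–13
Option 1 vs Option 3: 24–13
Option 1 vs Option 4: 23–14
Option 1 beats every other option.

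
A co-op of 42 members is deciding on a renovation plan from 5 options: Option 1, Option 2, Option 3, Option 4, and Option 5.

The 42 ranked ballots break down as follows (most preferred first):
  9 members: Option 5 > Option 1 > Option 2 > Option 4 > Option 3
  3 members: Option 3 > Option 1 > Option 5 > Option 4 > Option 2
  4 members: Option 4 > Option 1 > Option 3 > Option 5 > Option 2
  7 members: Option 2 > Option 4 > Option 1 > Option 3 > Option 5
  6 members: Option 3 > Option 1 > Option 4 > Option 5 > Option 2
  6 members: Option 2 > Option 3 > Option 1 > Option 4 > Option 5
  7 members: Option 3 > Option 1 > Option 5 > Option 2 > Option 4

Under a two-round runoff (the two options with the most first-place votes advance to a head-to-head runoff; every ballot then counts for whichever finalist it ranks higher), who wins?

Round 1 first-place votes: Option 1 0, Option 2 13, Option 3 16, Option 4 4, Option 5 9. Option 3 and Option 2 advance.
Runoff: Option 3 is ranked above Option 2 on 20 ballots, Option 2 above Option 3 on 22.

Option 2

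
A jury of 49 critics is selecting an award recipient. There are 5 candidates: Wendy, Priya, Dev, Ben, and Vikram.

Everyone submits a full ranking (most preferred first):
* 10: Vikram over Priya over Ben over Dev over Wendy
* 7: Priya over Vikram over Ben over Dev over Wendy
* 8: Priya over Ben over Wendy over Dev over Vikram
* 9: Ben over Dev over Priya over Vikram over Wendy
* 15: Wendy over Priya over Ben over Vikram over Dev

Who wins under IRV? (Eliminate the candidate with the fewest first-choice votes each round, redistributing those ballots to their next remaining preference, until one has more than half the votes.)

Round 1: Wendy 15, Priya 15, Dev 0, Ben 9, Vikram 10. Dev eliminated.
Round 2: Wendy 15, Priya 15, Ben 9, Vikram 10. Ben eliminated.
Round 3: Wendy 15, Priya 24, Vikram 10. Vikram eliminated.
Round 4: Wendy 15, Priya 34. Priya has a majority (≥25).

Priya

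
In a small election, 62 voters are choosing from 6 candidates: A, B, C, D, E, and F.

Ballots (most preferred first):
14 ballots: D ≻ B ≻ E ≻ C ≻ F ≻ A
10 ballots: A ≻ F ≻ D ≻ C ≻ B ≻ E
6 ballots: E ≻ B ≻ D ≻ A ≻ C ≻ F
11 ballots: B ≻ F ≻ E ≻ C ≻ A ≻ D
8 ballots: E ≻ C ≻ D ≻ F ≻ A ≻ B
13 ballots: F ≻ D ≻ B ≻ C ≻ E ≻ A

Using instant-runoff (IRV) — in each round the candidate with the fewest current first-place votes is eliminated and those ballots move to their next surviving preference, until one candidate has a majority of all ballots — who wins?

Round 1: A 10, B 11, C 0, D 14, E 14, F 13. C eliminated.
Round 2: A 10, B 11, D 14, E 14, F 13. A eliminated.
Round 3: B 11, D 14, E 14, F 23. B eliminated.
Round 4: D 14, E 14, F 34. F has a majority (≥32).

F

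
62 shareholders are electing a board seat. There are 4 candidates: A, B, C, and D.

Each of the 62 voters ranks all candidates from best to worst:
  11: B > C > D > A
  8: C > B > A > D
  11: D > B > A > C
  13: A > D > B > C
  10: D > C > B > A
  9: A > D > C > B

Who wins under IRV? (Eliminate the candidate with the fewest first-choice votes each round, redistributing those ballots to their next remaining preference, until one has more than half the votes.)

D

Round 1: A 22, B 11, C 8, D 21. C eliminated.
Round 2: A 22, B 19, D 21. B eliminated.
Round 3: A 30, D 32. D has a majority (≥32).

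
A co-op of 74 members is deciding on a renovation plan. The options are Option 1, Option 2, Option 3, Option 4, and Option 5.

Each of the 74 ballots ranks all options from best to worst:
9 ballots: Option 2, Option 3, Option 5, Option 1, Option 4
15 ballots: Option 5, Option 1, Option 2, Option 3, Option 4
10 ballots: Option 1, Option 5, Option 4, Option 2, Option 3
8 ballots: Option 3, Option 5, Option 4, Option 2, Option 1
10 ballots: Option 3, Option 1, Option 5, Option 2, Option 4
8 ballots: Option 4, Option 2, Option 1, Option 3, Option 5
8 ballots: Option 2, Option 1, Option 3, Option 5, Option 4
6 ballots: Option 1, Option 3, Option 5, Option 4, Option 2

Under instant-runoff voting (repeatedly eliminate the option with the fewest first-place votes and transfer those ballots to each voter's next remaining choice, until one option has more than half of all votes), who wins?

Round 1: Option 1 16, Option 2 17, Option 3 18, Option 4 8, Option 5 15. Option 4 eliminated.
Round 2: Option 1 16, Option 2 25, Option 3 18, Option 5 15. Option 5 eliminated.
Round 3: Option 1 31, Option 2 25, Option 3 18. Option 3 eliminated.
Round 4: Option 1 41, Option 2 33. Option 1 has a majority (≥38).

Option 1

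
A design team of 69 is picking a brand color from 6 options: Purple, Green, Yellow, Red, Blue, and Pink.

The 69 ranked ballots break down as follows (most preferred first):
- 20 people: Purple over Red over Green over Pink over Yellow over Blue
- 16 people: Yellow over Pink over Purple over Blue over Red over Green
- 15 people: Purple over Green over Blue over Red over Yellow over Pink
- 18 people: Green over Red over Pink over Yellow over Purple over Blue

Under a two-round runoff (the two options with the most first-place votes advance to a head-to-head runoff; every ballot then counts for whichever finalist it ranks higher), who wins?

Purple

Round 1 first-place votes: Purple 35, Green 18, Yellow 16, Red 0, Blue 0, Pink 0. Purple and Green advance.
Runoff: Purple is ranked above Green on 51 ballots, Green above Purple on 18.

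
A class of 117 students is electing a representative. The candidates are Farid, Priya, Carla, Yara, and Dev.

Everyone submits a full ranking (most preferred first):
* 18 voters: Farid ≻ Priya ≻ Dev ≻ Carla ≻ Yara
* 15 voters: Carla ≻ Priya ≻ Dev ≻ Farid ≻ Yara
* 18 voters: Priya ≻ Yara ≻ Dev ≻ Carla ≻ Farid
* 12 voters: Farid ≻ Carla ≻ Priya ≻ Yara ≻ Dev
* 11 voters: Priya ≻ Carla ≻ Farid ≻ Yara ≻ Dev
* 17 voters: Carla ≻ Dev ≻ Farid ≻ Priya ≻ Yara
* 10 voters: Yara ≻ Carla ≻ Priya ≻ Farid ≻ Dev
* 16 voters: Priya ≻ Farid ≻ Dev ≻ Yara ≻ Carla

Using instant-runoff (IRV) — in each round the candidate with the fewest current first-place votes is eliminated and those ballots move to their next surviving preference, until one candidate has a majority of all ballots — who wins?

Round 1: Farid 30, Priya 45, Carla 32, Yara 10, Dev 0. Dev eliminated.
Round 2: Farid 30, Priya 45, Carla 32, Yara 10. Yara eliminated.
Round 3: Farid 30, Priya 45, Carla 42. Farid eliminated.
Round 4: Priya 63, Carla 54. Priya has a majority (≥59).

Priya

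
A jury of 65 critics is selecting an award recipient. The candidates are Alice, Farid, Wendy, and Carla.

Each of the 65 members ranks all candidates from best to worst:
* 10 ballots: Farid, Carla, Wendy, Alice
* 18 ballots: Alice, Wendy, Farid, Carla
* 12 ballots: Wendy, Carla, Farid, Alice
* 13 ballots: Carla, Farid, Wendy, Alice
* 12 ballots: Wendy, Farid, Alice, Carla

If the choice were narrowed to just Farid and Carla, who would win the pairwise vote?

Farid is ranked above Carla on 40 ballots; Carla above Farid on 25.

Farid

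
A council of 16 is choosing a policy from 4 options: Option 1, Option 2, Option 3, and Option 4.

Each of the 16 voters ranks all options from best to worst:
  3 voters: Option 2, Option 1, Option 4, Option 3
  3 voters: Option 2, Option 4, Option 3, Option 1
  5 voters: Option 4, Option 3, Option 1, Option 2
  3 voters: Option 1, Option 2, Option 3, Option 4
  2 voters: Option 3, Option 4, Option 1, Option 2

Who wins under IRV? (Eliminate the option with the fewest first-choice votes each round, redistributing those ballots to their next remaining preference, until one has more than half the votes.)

Round 1: Option 1 3, Option 2 6, Option 3 2, Option 4 5. Option 3 eliminated.
Round 2: Option 1 3, Option 2 6, Option 4 7. Option 1 eliminated.
Round 3: Option 2 9, Option 4 7. Option 2 has a majority (≥9).

Option 2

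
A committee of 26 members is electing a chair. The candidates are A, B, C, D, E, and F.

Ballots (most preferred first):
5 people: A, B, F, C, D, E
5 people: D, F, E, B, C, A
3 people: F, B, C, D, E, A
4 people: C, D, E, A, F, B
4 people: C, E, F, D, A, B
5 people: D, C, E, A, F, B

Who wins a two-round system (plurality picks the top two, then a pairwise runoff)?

Round 1 first-place votes: A 5, B 0, C 8, D 10, E 0, F 3. D and C advance.
Runoff: D is ranked above C on 10 ballots, C above D on 16.

C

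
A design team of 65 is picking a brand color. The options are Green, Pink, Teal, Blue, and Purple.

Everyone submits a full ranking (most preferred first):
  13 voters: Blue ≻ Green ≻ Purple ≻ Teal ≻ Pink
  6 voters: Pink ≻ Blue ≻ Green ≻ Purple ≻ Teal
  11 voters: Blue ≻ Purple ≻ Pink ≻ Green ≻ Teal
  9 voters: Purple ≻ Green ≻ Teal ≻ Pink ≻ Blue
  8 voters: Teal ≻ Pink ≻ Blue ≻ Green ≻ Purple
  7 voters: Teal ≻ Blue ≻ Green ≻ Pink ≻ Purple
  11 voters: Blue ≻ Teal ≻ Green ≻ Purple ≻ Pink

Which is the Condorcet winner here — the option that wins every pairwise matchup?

Blue

Blue vs Green: 56–9
Blue vs Pink: 42–23
Blue vs Teal: 41–24
Blue vs Purple: 56–9
Blue beats every other option.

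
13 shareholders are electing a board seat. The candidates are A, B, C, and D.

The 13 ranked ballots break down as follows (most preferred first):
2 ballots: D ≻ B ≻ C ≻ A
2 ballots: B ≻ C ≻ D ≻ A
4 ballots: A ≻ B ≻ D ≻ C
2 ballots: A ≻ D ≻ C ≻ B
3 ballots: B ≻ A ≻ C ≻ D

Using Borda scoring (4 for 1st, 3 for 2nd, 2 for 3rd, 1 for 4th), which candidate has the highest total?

A: 2×1 + 2×1 + 4×4 + 2×4 + 3×3 = 37
B: 2×3 + 2×4 + 4×3 + 2×1 + 3×4 = 40
C: 2×2 + 2×3 + 4×1 + 2×2 + 3×2 = 24
D: 2×4 + 2×2 + 4×2 + 2×3 + 3×1 = 29

B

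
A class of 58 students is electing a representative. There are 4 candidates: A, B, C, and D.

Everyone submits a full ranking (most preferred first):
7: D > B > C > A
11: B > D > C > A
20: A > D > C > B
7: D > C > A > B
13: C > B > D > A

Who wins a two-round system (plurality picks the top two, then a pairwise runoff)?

D

Round 1 first-place votes: A 20, B 11, C 13, D 14. A and D advance.
Runoff: A is ranked above D on 20 ballots, D above A on 38.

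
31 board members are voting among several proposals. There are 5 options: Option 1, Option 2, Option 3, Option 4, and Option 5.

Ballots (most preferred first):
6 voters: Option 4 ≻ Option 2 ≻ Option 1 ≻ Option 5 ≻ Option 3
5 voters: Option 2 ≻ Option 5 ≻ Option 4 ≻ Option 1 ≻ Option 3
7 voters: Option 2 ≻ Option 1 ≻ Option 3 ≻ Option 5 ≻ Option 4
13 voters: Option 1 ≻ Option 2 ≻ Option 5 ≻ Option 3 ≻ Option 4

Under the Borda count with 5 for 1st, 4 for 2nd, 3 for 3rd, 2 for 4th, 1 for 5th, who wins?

Option 2

Option 1: 6×3 + 5×2 + 7×4 + 13×5 = 121
Option 2: 6×4 + 5×5 + 7×5 + 13×4 = 136
Option 3: 6×1 + 5×1 + 7×3 + 13×2 = 58
Option 4: 6×5 + 5×3 + 7×1 + 13×1 = 65
Option 5: 6×2 + 5×4 + 7×2 + 13×3 = 85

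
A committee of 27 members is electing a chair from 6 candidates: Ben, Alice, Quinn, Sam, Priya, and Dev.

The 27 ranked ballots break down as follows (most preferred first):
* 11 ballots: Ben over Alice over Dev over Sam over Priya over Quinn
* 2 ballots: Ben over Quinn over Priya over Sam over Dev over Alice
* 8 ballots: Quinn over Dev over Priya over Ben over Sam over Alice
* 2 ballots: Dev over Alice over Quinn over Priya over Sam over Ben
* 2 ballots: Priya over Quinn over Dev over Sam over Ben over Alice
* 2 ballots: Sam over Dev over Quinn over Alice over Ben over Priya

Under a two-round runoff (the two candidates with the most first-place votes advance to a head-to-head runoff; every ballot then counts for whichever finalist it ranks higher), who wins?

Round 1 first-place votes: Ben 13, Alice 0, Quinn 8, Sam 2, Priya 2, Dev 2. Ben and Quinn advance.
Runoff: Ben is ranked above Quinn on 13 ballots, Quinn above Ben on 14.

Quinn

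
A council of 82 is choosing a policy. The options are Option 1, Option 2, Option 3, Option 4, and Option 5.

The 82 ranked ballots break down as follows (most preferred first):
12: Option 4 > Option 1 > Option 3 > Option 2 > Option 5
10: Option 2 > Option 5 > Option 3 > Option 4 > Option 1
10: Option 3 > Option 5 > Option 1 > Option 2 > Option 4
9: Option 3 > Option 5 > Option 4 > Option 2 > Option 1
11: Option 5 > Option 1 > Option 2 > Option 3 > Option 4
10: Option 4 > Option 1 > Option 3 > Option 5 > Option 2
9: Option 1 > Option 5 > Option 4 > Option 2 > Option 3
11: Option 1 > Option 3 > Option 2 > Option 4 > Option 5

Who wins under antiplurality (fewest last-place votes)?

Option 3

Last-place votes: Option 1 19, Option 2 10, Option 3 9, Option 4 21, Option 5 23.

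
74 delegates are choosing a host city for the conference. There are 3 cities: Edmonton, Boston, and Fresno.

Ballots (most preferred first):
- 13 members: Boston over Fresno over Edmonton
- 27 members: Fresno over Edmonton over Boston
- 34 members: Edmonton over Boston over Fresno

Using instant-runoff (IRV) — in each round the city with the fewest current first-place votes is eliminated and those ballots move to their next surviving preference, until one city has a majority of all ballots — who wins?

Round 1: Edmonton 34, Boston 13, Fresno 27. Boston eliminated.
Round 2: Edmonton 34, Fresno 40. Fresno has a majority (≥38).

Fresno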